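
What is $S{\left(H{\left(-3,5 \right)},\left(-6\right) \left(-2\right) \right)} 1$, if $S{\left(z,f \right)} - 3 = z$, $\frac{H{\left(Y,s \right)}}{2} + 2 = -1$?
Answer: $-3$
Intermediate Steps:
$H{\left(Y,s \right)} = -6$ ($H{\left(Y,s \right)} = -4 + 2 \left(-1\right) = -4 - 2 = -6$)
$S{\left(z,f \right)} = 3 + z$
$S{\left(H{\left(-3,5 \right)},\left(-6\right) \left(-2\right) \right)} 1 = \left(3 - 6\right) 1 = \left(-3\right) 1 = -3$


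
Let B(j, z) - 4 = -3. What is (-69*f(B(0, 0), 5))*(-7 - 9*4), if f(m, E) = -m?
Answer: -2967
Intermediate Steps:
B(j, z) = 1 (B(j, z) = 4 - 3 = 1)
(-69*f(B(0, 0), 5))*(-7 - 9*4) = (-(-69))*(-7 - 9*4) = (-69*(-1))*(-7 - 1*36) = 69*(-7 - 36) = 69*(-43) = -2967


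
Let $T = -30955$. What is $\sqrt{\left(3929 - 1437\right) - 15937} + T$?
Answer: $-30955 + i \sqrt{13445} \approx -30955.0 + 115.95 i$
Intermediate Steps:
$\sqrt{\left(3929 - 1437\right) - 15937} + T = \sqrt{\left(3929 - 1437\right) - 15937} - 30955 = \sqrt{2492 - 15937} - 30955 = \sqrt{-13445} - 30955 = i \sqrt{13445} - 30955 = -30955 + i \sqrt{13445}$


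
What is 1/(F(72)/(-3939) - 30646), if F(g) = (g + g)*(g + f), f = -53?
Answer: -1313/40239110 ≈ -3.2630e-5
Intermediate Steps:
F(g) = 2*g*(-53 + g) (F(g) = (g + g)*(g - 53) = (2*g)*(-53 + g) = 2*g*(-53 + g))
1/(F(72)/(-3939) - 30646) = 1/((2*72*(-53 + 72))/(-3939) - 30646) = 1/((2*72*19)*(-1/3939) - 30646) = 1/(2736*(-1/3939) - 30646) = 1/(-912/1313 - 30646) = 1/(-40239110/1313) = -1313/40239110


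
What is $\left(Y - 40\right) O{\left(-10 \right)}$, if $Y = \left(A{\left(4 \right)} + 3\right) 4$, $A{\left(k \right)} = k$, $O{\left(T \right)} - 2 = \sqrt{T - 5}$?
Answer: $-24 - 12 i \sqrt{15} \approx -24.0 - 46.476 i$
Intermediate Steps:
$O{\left(T \right)} = 2 + \sqrt{-5 + T}$ ($O{\left(T \right)} = 2 + \sqrt{T - 5} = 2 + \sqrt{-5 + T}$)
$Y = 28$ ($Y = \left(4 + 3\right) 4 = 7 \cdot 4 = 28$)
$\left(Y - 40\right) O{\left(-10 \right)} = \left(28 - 40\right) \left(2 + \sqrt{-5 - 10}\right) = - 12 \left(2 + \sqrt{-15}\right) = - 12 \left(2 + i \sqrt{15}\right) = -24 - 12 i \sqrt{15}$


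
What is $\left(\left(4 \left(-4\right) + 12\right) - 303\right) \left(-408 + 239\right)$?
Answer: $51883$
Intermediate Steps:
$\left(\left(4 \left(-4\right) + 12\right) - 303\right) \left(-408 + 239\right) = \left(\left(-16 + 12\right) - 303\right) \left(-169\right) = \left(-4 - 303\right) \left(-169\right) = \left(-307\right) \left(-169\right) = 51883$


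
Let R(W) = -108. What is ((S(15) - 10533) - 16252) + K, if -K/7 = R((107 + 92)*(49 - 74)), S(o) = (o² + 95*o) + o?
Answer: -24364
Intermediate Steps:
S(o) = o² + 96*o
K = 756 (K = -7*(-108) = 756)
((S(15) - 10533) - 16252) + K = ((15*(96 + 15) - 10533) - 16252) + 756 = ((15*111 - 10533) - 16252) + 756 = ((1665 - 10533) - 16252) + 756 = (-8868 - 16252) + 756 = -25120 + 756 = -24364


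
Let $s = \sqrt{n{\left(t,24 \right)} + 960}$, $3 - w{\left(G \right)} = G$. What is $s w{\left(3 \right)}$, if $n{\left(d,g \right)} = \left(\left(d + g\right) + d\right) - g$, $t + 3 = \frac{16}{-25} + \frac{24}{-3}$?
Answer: $0$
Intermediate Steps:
$w{\left(G \right)} = 3 - G$
$t = - \frac{291}{25}$ ($t = -3 + \left(\frac{16}{-25} + \frac{24}{-3}\right) = -3 + \left(16 \left(- \frac{1}{25}\right) + 24 \left(- \frac{1}{3}\right)\right) = -3 - \frac{216}{25} = - \frac{291}{25} \approx -11.64$)
$n{\left(d,g \right)} = 2 d$ ($n{\left(d,g \right)} = \left(g + 2 d\right) - g = 2 d$)
$s = \frac{3 \sqrt{2602}}{5}$ ($s = \sqrt{2 \left(- \frac{291}{25}\right) + 960} = \sqrt{- \frac{582}{25} + 960} = \sqrt{\frac{23418}{25}} = \frac{3 \sqrt{2602}}{5} \approx 30.606$)
$s w{\left(3 \right)} = \frac{3 \sqrt{2602}}{5} \left(3 - 3\right) = \frac{3 \sqrt{2602}}{5} \cdot 0 = 0$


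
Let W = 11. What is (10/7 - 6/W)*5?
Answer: 340/77 ≈ 4.4156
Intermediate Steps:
(10/7 - 6/W)*5 = (10/7 - 6/11)*5 = (68/77)*5 = 340/77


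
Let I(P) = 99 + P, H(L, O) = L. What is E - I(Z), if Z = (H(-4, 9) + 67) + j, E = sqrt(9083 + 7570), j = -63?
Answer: -99 + sqrt(16653) ≈ 30.047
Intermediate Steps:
E = sqrt(16653) ≈ 129.05
Z = 0 (Z = (-4 + 67) - 63 = 63 - 63 = 0)
E - I(Z) = sqrt(16653) - (99 + 0) = sqrt(16653) - 1*99 = sqrt(16653) - 99 = -99 + sqrt(16653)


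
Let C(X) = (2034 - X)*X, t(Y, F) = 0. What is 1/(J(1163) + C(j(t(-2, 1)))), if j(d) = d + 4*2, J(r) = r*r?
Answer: 1/1368777 ≈ 7.3058e-7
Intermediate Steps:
J(r) = r**2
j(d) = 8 + d (j(d) = d + 8 = 8 + d)
C(X) = X*(2034 - X)
1/(J(1163) + C(j(t(-2, 1)))) = 1/(1163**2 + (8 + 0)*(2034 - (8 + 0))) = 1/(1352569 + 8*(2034 - 1*8)) = 1/(1352569 + 8*(2034 - 8)) = 1/(1352569 + 8*2026) = 1/(1352569 + 16208) = 1/1368777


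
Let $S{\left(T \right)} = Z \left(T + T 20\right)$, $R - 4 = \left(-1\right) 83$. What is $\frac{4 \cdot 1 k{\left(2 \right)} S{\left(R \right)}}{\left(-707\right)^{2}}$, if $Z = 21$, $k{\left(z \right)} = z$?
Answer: $- \frac{5688}{10201} \approx -0.55759$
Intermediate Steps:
$R = -79$ ($R = 4 - 83 = -79$)
$S{\left(T \right)} = 441 T$ ($S{\left(T \right)} = 21 \left(T + T 20\right) = 21 \left(T + 20 T\right) = 21 \cdot 21 T = 441 T$)
$\frac{4 \cdot 1 k{\left(2 \right)} S{\left(R \right)}}{\left(-707\right)^{2}} = \frac{4 \cdot 1 \cdot 2 \cdot 441 \left(-79\right)}{\left(-707\right)^{2}} = \frac{4 \cdot 2 \left(-34839\right)}{499849} = 8 \left(-34839\right) \frac{1}{499849} = \left(-278712\right) \frac{1}{499849} = - \frac{5688}{10201}$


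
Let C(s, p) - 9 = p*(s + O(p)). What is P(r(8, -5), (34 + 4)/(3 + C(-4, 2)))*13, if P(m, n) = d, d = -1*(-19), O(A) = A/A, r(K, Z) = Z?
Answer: 247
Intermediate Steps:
O(A) = 1
d = 19
C(s, p) = 9 + p*(1 + s) (C(s, p) = 9 + p*(s + 1) = 9 + p*(1 + s))
P(m, n) = 19
P(r(8, -5), (34 + 4)/(3 + C(-4, 2)))*13 = 19*13 = 247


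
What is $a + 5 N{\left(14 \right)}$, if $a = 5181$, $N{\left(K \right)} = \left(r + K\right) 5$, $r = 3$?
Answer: $5606$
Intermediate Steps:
$N{\left(K \right)} = 15 + 5 K$ ($N{\left(K \right)} = \left(3 + K\right) 5 = 15 + 5 K$)
$a + 5 N{\left(14 \right)} = 5181 + 5 \left(15 + 5 \cdot 14\right) = 5181 + 5 \left(15 + 70\right) = 5181 + 5 \cdot 85 = 5181 + 425 = 5606$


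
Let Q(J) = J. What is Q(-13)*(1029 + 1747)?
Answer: -36088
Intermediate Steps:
Q(-13)*(1029 + 1747) = -13*(1029 + 1747) = -13*2776 = -36088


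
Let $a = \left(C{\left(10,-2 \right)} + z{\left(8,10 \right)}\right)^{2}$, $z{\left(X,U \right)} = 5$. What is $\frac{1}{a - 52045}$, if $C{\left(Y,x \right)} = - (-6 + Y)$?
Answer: $- \frac{1}{52044} \approx -1.9215 \cdot 10^{-5}$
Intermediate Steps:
$C{\left(Y,x \right)} = 6 - Y$
$a = 1$ ($a = \left(\left(6 - 10\right) + 5\right)^{2} = \left(-4 + 5\right)^{2} = 1^{2} = 1$)
$\frac{1}{a - 52045} = \frac{1}{1 - 52045} = \frac{1}{-52044} = - \frac{1}{52044}$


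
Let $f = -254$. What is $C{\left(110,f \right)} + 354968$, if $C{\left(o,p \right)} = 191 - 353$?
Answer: $354806$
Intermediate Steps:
$C{\left(o,p \right)} = -162$
$C{\left(110,f \right)} + 354968 = -162 + 354968 = 354806$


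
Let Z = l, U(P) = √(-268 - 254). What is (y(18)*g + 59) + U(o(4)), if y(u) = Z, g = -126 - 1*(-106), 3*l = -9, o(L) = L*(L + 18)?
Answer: 119 + 3*I*√58 ≈ 119.0 + 22.847*I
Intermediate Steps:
o(L) = L*(18 + L)
l = -3 (l = (⅓)*(-9) = -3)
U(P) = 3*I*√58 (U(P) = √(-522) = 3*I*√58)
Z = -3
g = -20 (g = -126 + 106 = -20)
y(u) = -3
(y(18)*g + 59) + U(o(4)) = (-3*(-20) + 59) + 3*I*√58 = (60 + 59) + 3*I*√58 = 119 + 3*I*√58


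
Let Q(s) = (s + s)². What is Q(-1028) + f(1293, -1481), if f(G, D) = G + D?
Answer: 4226948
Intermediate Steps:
Q(s) = 4*s² (Q(s) = (2*s)² = 4*s²)
f(G, D) = D + G
Q(-1028) + f(1293, -1481) = 4*(-1028)² + (-1481 + 1293) = 4*1056784 - 188 = 4227136 - 188 = 4226948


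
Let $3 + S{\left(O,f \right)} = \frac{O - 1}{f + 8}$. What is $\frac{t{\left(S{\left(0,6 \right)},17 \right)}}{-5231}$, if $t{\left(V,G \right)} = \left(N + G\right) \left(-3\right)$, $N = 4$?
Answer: $\frac{63}{5231} \approx 0.012044$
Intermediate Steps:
$S{\left(O,f \right)} = -3 + \frac{-1 + O}{8 + f}$ ($S{\left(O,f \right)} = -3 + \frac{O - 1}{f + 8} = -3 + \frac{-1 + O}{8 + f}$)
$t{\left(V,G \right)} = -12 - 3 G$ ($t{\left(V,G \right)} = \left(4 + G\right) \left(-3\right) = -12 - 3 G$)
$\frac{t{\left(S{\left(0,6 \right)},17 \right)}}{-5231} = \frac{-12 - 51}{-5231} = \left(-12 - 51\right) \left(- \frac{1}{5231}\right) = \left(-63\right) \left(- \frac{1}{5231}\right) = \frac{63}{5231}$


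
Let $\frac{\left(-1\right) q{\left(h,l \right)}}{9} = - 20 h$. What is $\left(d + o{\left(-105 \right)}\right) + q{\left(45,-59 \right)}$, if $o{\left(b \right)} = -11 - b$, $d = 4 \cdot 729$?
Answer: $11110$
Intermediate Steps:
$d = 2916$
$q{\left(h,l \right)} = 180 h$ ($q{\left(h,l \right)} = - 9 \left(- 20 h\right) = 180 h$)
$\left(d + o{\left(-105 \right)}\right) + q{\left(45,-59 \right)} = \left(2916 - -94\right) + 180 \cdot 45 = \left(2916 + \left(-11 + 105\right)\right) + 8100 = \left(2916 + 94\right) + 8100 = 3010 + 8100 = 11110$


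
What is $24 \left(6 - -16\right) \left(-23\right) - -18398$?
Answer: $6254$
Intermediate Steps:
$24 \left(6 - -16\right) \left(-23\right) - -18398 = 24 \left(6 + 16\right) \left(-23\right) + 18398 = 24 \cdot 22 \left(-23\right) + 18398 = 528 \left(-23\right) + 18398 = -12144 + 18398 = 6254$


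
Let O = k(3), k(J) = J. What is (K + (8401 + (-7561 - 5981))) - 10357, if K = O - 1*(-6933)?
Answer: -8562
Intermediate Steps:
O = 3
K = 6936 (K = 3 - 1*(-6933) = 3 + 6933 = 6936)
(K + (8401 + (-7561 - 5981))) - 10357 = (6936 + (8401 + (-7561 - 5981))) - 10357 = (6936 + (8401 - 13542)) - 10357 = (6936 - 5141) - 10357 = 1795 - 10357 = -8562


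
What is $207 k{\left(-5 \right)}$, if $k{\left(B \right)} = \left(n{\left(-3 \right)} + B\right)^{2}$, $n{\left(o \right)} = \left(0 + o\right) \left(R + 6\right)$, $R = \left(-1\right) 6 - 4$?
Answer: $10143$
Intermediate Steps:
$R = -10$ ($R = -6 - 4 = -10$)
$n{\left(o \right)} = - 4 o$ ($n{\left(o \right)} = \left(0 + o\right) \left(-10 + 6\right) = o \left(-4\right) = - 4 o$)
$k{\left(B \right)} = \left(12 + B\right)^{2}$ ($k{\left(B \right)} = \left(\left(-4\right) \left(-3\right) + B\right)^{2} = \left(12 + B\right)^{2}$)
$207 k{\left(-5 \right)} = 207 \left(12 - 5\right)^{2} = 207 \cdot 7^{2} = 207 \cdot 49 = 10143$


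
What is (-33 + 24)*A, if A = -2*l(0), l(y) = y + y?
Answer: 0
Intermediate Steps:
l(y) = 2*y
A = 0 (A = -4*0 = -2*0 = 0)
(-33 + 24)*A = (-33 + 24)*0 = -9*0 = 0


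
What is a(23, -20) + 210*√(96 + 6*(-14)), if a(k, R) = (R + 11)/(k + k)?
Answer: -9/46 + 420*√3 ≈ 727.27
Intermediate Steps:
a(k, R) = (11 + R)/(2*k) (a(k, R) = (11 + R)/((2*k)) = (11 + R)*(1/(2*k)) = (11 + R)/(2*k))
a(23, -20) + 210*√(96 + 6*(-14)) = (½)*(11 - 20)/23 + 210*√(96 + 6*(-14)) = (½)*(1/23)*(-9) + 210*√(96 - 84) = -9/46 + 210*√12 = -9/46 + 210*(2*√3) = -9/46 + 420*√3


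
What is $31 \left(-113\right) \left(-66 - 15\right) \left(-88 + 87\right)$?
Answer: $-283743$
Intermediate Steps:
$31 \left(-113\right) \left(-66 - 15\right) \left(-88 + 87\right) = - 3503 \left(\left(-81\right) \left(-1\right)\right) = \left(-3503\right) 81 = -283743$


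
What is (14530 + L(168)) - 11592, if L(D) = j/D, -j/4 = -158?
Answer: 61777/21 ≈ 2941.8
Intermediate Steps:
j = 632 (j = -4*(-158) = 632)
L(D) = 632/D
(14530 + L(168)) - 11592 = (14530 + 632/168) - 11592 = (14530 + 632*(1/168)) - 11592 = (14530 + 79/21) - 11592 = 305209/21 - 11592 = 61777/21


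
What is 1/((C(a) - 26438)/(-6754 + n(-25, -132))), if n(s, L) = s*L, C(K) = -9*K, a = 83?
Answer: 3454/27185 ≈ 0.12706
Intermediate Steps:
n(s, L) = L*s
1/((C(a) - 26438)/(-6754 + n(-25, -132))) = 1/((-9*83 - 26438)/(-6754 - 132*(-25))) = 1/((-747 - 26438)/(-6754 + 3300)) = 1/(-27185/(-3454)) = 1/(-27185*(-1/3454)) = 1/(27185/3454) = 3454/27185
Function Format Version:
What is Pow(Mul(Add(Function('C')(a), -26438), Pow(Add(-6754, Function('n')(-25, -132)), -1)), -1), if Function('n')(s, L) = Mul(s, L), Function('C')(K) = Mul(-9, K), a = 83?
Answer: Rational(3454, 27185) ≈ 0.12706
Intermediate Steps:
Function('n')(s, L) = Mul(L, s)
Pow(Mul(Add(Function('C')(a), -26438), Pow(Add(-6754, Function('n')(-25, -132)), -1)), -1) = Pow(Mul(Add(Mul(-9, 83), -26438), Pow(Add(-6754, Mul(-132, -25)), -1)), -1) = Pow(Mul(Add(-747, -26438), Pow(Add(-6754, 3300), -1)), -1) = Pow(Mul(-27185, Pow(-3454, -1)), -1) = Pow(Mul(-27185, Rational(-1, 3454)), -1) = Pow(Rational(27185, 3454), -1) = Rational(3454, 27185)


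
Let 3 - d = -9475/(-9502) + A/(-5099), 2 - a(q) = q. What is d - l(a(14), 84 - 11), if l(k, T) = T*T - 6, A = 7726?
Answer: -257732613933/48450698 ≈ -5319.5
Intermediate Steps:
a(q) = 2 - q
d = 170451521/48450698 (d = 3 - (-9475/(-9502) + 7726/(-5099)) = 3 - (-9475*(-1/9502) + 7726*(-1/5099)) = 3 - (9475/9502 - 7726/5099) = 3 - 1*(-25099427/48450698) = 3 + 25099427/48450698 = 170451521/48450698 ≈ 3.5180)
l(k, T) = -6 + T² (l(k, T) = T² - 6 = -6 + T²)
d - l(a(14), 84 - 11) = 170451521/48450698 - (-6 + (84 - 11)²) = 170451521/48450698 - (-6 + 73²) = 170451521/48450698 - (-6 + 5329) = 170451521/48450698 - 1*5323 = 170451521/48450698 - 5323 = -257732613933/48450698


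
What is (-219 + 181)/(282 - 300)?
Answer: 19/9 ≈ 2.1111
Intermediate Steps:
(-219 + 181)/(282 - 300) = -38/(-18) = -38*(-1/18) = 19/9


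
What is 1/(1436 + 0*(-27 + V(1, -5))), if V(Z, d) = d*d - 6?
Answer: 1/1436 ≈ 0.00069638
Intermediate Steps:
V(Z, d) = -6 + d² (V(Z, d) = d² - 6 = -6 + d²)
1/(1436 + 0*(-27 + V(1, -5))) = 1/(1436 + 0*(-27 + (-6 + (-5)²))) = 1/(1436 + 0*(-27 + (-6 + 25))) = 1/(1436 + 0*(-27 + 19)) = 1/(1436 + 0*(-8)) = 1/(1436 + 0) = 1/1436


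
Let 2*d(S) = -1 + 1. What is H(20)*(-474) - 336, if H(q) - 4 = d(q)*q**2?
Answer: -2232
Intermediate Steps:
d(S) = 0 (d(S) = (-1 + 1)/2 = (1/2)*0 = 0)
H(q) = 4 (H(q) = 4 + 0*q**2 = 4 + 0 = 4)
H(20)*(-474) - 336 = 4*(-474) - 336 = -1896 - 336 = -2232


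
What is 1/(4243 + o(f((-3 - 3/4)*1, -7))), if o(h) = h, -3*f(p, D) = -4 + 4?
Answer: 1/4243 ≈ 0.00023568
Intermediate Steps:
f(p, D) = 0 (f(p, D) = -(-4 + 4)/3 = -1/3*0 = 0)
1/(4243 + o(f((-3 - 3/4)*1, -7))) = 1/(4243 + 0) = 1/4243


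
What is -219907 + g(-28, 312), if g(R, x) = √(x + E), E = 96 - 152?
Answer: -219891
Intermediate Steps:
E = -56
g(R, x) = √(-56 + x) (g(R, x) = √(x - 56) = √(-56 + x))
-219907 + g(-28, 312) = -219907 + √(-56 + 312) = -219907 + √256 = -219907 + 16 = -219891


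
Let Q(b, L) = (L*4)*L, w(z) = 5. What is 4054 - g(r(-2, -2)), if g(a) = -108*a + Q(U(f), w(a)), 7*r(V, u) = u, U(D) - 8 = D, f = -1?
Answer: 27462/7 ≈ 3923.1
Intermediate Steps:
U(D) = 8 + D
r(V, u) = u/7
Q(b, L) = 4*L² (Q(b, L) = (4*L)*L = 4*L²)
g(a) = 100 - 108*a (g(a) = -108*a + 4*5² = -108*a + 4*25 = -108*a + 100 = 100 - 108*a)
4054 - g(r(-2, -2)) = 4054 - (100 - 108*(-2)/7) = 4054 - (100 - 108*(-2/7)) = 4054 - (100 + 216/7) = 4054 - 1*916/7 = 4054 - 916/7 = 27462/7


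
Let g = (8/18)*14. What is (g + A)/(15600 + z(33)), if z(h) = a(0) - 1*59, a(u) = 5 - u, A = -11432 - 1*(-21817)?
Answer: 93521/139914 ≈ 0.66842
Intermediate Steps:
A = 10385 (A = -11432 + 21817 = 10385)
z(h) = -54 (z(h) = (5 - 1*0) - 1*59 = (5 + 0) - 59 = 5 - 59 = -54)
g = 56/9 (g = ((1/18)*8)*14 = (4/9)*14 = 56/9 ≈ 6.2222)
(g + A)/(15600 + z(33)) = (56/9 + 10385)/(15600 - 54) = (93521/9)/15546 = (93521/9)*(1/15546) = 93521/139914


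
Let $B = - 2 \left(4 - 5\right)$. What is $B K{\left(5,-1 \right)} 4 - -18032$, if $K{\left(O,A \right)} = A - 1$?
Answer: $18016$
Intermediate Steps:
$B = 2$ ($B = \left(-2\right) \left(-1\right) = 2$)
$K{\left(O,A \right)} = -1 + A$
$B K{\left(5,-1 \right)} 4 - -18032 = 2 \left(-1 - 1\right) 4 - -18032 = 2 \left(-2\right) 4 + 18032 = \left(-4\right) 4 + 18032 = -16 + 18032 = 18016$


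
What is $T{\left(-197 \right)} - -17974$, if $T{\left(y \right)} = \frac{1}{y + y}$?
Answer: $\frac{7081755}{394} \approx 17974.0$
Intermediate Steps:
$T{\left(y \right)} = \frac{1}{2 y}$
$T{\left(-197 \right)} - -17974 = \frac{1}{2 \left(-197\right)} - -17974 = \frac{1}{2} \left(- \frac{1}{197}\right) + 17974 = - \frac{1}{394} + 17974 = \frac{7081755}{394}$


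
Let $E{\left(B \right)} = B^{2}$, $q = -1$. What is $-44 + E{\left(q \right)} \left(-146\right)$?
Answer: $-190$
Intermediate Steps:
$-44 + E{\left(q \right)} \left(-146\right) = -44 + \left(-1\right)^{2} \left(-146\right) = -44 + 1 \left(-146\right) = -44 - 146 = -190$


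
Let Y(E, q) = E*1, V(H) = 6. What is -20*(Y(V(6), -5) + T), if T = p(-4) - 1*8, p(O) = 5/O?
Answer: 65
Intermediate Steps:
T = -37/4 (T = 5/(-4) - 1*8 = 5*(-¼) - 8 = -5/4 - 8 = -37/4 ≈ -9.2500)
Y(E, q) = E
-20*(Y(V(6), -5) + T) = -20*(6 - 37/4) = -20*(-13/4) = 65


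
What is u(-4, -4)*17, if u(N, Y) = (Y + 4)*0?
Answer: 0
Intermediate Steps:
u(N, Y) = 0 (u(N, Y) = (4 + Y)*0 = 0)
u(-4, -4)*17 = 0*17 = 0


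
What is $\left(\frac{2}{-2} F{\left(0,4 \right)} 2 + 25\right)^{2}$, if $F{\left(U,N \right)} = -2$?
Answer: $841$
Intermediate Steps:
$\left(\frac{2}{-2} F{\left(0,4 \right)} 2 + 25\right)^{2} = \left(\frac{2}{-2} \left(-2\right) 2 + 25\right)^{2} = \left(2 \left(- \frac{1}{2}\right) \left(-2\right) 2 + 25\right)^{2} = \left(\left(-1\right) \left(-2\right) 2 + 25\right)^{2} = \left(2 \cdot 2 + 25\right)^{2} = \left(4 + 25\right)^{2} = 29^{2} = 841$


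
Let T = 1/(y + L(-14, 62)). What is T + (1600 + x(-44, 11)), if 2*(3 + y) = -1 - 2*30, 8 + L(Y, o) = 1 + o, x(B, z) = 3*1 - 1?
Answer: 68888/43 ≈ 1602.0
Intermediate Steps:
x(B, z) = 2 (x(B, z) = 3 - 1 = 2)
L(Y, o) = -7 + o (L(Y, o) = -8 + (1 + o) = -7 + o)
y = -67/2 (y = -3 + (-1 - 2*30)/2 = -3 + (-1 - 60)/2 = -3 + (1/2)*(-61) = -3 - 61/2 = -67/2 ≈ -33.500)
T = 2/43 (T = 1/(-67/2 + (-7 + 62)) = 1/(-67/2 + 55) = 1/(43/2) = 2/43 ≈ 0.046512)
T + (1600 + x(-44, 11)) = 2/43 + (1600 + 2) = 2/43 + 1602 = 68888/43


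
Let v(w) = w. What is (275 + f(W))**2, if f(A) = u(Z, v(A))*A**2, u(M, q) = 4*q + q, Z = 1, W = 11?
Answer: 48024900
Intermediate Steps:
u(M, q) = 5*q
f(A) = 5*A**3 (f(A) = (5*A)*A**2 = 5*A**3)
(275 + f(W))**2 = (275 + 5*11**3)**2 = (275 + 5*1331)**2 = (275 + 6655)**2 = 6930**2 = 48024900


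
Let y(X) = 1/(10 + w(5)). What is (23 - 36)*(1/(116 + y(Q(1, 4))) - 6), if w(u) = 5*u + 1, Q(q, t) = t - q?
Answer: 325338/4177 ≈ 77.888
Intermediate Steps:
w(u) = 1 + 5*u
y(X) = 1/36 (y(X) = 1/(10 + (1 + 5*5)) = 1/(10 + (1 + 25)) = 1/(10 + 26) = 1/36)
(23 - 36)*(1/(116 + y(Q(1, 4))) - 6) = (23 - 36)*(1/(116 + 1/36) - 6) = -13*(1/(4177/36) - 6) = -13*(36/4177 - 6) = -13*(-25026/4177) = 325338/4177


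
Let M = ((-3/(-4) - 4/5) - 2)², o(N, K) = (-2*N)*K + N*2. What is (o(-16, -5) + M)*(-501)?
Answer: 37634619/400 ≈ 94087.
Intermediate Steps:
o(N, K) = 2*N - 2*K*N (o(N, K) = -2*K*N + 2*N = 2*N - 2*K*N)
M = 1681/400 (M = ((-3*(-¼) - 4*⅕) - 2)² = ((¾ - ⅘) - 2)² = (-1/20 - 2)² = (-41/20)² = 1681/400 ≈ 4.2025)
(o(-16, -5) + M)*(-501) = (2*(-16)*(1 - 1*(-5)) + 1681/400)*(-501) = (2*(-16)*(1 + 5) + 1681/400)*(-501) = (2*(-16)*6 + 1681/400)*(-501) = (-192 + 1681/400)*(-501) = -75119/400*(-501) = 37634619/400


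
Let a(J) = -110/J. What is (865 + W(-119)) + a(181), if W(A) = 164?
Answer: 186139/181 ≈ 1028.4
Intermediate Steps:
(865 + W(-119)) + a(181) = (865 + 164) - 110/181 = 1029 - 110*1/181 = 1029 - 110/181 = 186139/181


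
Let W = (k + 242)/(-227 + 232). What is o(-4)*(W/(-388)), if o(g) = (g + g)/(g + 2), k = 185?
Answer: -427/485 ≈ -0.88041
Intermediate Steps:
W = 427/5 (W = (185 + 242)/(-227 + 232) = 427/5 ≈ 85.400)
o(g) = 2*g/(2 + g) (o(g) = (2*g)/(2 + g) = 2*g/(2 + g))
o(-4)*(W/(-388)) = (2*(-4)/(2 - 4))*((427/5)/(-388)) = (2*(-4)/(-2))*((427/5)*(-1/388)) = (2*(-4)*(-½))*(-427/1940) = 4*(-427/1940) = -427/485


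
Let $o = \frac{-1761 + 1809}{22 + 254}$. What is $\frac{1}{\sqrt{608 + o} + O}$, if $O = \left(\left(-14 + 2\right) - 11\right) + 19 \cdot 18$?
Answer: $\frac{7337}{2326515} - \frac{2 \sqrt{80431}}{2326515} \approx 0.0029098$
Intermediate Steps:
$o = \frac{4}{23}$ ($o = \frac{48}{276} = 48 \cdot \frac{1}{276} = \frac{4}{23} \approx 0.17391$)
$O = 319$ ($O = \left(-12 - 11\right) + 342 = -23 + 342 = 319$)
$\frac{1}{\sqrt{608 + o} + O} = \frac{1}{\sqrt{608 + \frac{4}{23}} + 319} = \frac{1}{\sqrt{\frac{13988}{23}} + 319} = \frac{1}{\frac{2 \sqrt{80431}}{23} + 319} = \frac{1}{319 + \frac{2 \sqrt{80431}}{23}}$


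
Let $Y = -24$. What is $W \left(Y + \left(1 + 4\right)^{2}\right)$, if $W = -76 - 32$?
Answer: $-108$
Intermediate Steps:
$W = -108$ ($W = -76 - 32 = -108$)
$W \left(Y + \left(1 + 4\right)^{2}\right) = - 108 \left(-24 + \left(1 + 4\right)^{2}\right) = - 108 \left(-24 + 5^{2}\right) = - 108 \left(-24 + 25\right) = \left(-108\right) 1 = -108$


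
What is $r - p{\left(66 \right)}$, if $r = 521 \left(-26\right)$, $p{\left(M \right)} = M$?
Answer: $-13612$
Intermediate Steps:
$r = -13546$
$r - p{\left(66 \right)} = -13546 - 66 = -13612$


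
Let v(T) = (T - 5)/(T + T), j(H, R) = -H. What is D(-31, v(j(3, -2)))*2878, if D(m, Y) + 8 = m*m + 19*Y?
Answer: 8446930/3 ≈ 2.8156e+6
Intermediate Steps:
v(T) = (-5 + T)/(2*T) (v(T) = (-5 + T)/((2*T)) = (-5 + T)*(1/(2*T)) = (-5 + T)/(2*T))
D(m, Y) = -8 + m² + 19*Y (D(m, Y) = -8 + (m*m + 19*Y) = -8 + (m² + 19*Y) = -8 + m² + 19*Y)
D(-31, v(j(3, -2)))*2878 = (-8 + (-31)² + 19*((-5 - 1*3)/(2*((-1*3)))))*2878 = (-8 + 961 + 19*((½)*(-5 - 3)/(-3)))*2878 = (-8 + 961 + 19*((½)*(-⅓)*(-8)))*2878 = (-8 + 961 + 19*(4/3))*2878 = (-8 + 961 + 76/3)*2878 = (2935/3)*2878 = 8446930/3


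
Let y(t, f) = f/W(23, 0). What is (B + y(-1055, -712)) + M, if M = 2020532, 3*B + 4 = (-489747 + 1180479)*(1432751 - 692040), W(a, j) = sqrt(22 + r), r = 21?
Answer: 511638852044/3 - 712*sqrt(43)/43 ≈ 1.7055e+11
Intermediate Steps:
W(a, j) = sqrt(43) (W(a, j) = sqrt(22 + 21) = sqrt(43))
B = 511632790448/3 (B = -4/3 + ((-489747 + 1180479)*(1432751 - 692040))/3 = -4/3 + (690732*740711)/3 = -4/3 + (1/3)*511632790452 = -4/3 + 170544263484 = 511632790448/3 ≈ 1.7054e+11)
y(t, f) = f*sqrt(43)/43 (y(t, f) = f/(sqrt(43)) = f*(sqrt(43)/43) = f*sqrt(43)/43)
(B + y(-1055, -712)) + M = (511632790448/3 + (1/43)*(-712)*sqrt(43)) + 2020532 = (511632790448/3 - 712*sqrt(43)/43) + 2020532 = 511638852044/3 - 712*sqrt(43)/43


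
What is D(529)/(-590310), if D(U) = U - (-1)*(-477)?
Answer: -26/295155 ≈ -8.8089e-5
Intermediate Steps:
D(U) = -477 + U (D(U) = U - 1*477 = U - 477 = -477 + U)
D(529)/(-590310) = (-477 + 529)/(-590310) = 52*(-1/590310) = -26/295155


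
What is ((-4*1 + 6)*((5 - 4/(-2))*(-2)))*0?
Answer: 0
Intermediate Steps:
((-4*1 + 6)*((5 - 4/(-2))*(-2)))*0 = ((-4 + 6)*((5 - 4*(-1/2))*(-2)))*0 = (2*((5 + 2)*(-2)))*0 = (2*(7*(-2)))*0 = (2*(-14))*0 = -28*0 = 0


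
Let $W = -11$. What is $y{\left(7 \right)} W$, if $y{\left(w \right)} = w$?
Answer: $-77$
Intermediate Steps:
$y{\left(7 \right)} W = 7 \left(-11\right) = -77$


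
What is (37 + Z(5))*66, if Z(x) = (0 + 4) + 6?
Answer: 3102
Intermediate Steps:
Z(x) = 10 (Z(x) = 4 + 6 = 10)
(37 + Z(5))*66 = (37 + 10)*66 = 47*66 = 3102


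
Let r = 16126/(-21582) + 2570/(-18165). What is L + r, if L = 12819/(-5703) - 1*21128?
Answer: -47721943434232/2258370891 ≈ -21131.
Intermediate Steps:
r = -1055741/1187991 (r = 16126*(-1/21582) + 2570*(-1/18165) = -733/981 - 514/3633 = -1055741/1187991 ≈ -0.88868)
L = -40168601/1901 (L = 12819*(-1/5703) - 21128 = -4273/1901 - 21128 = -40168601/1901 ≈ -21130.)
L + r = -40168601/1901 - 1055741/1187991 = -47721943434232/2258370891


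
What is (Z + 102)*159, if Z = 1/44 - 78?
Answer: 168063/44 ≈ 3819.6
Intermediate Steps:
Z = -3431/44 (Z = 1/44 - 78 = -3431/44 ≈ -77.977)
(Z + 102)*159 = (-3431/44 + 102)*159 = (1057/44)*159 = 168063/44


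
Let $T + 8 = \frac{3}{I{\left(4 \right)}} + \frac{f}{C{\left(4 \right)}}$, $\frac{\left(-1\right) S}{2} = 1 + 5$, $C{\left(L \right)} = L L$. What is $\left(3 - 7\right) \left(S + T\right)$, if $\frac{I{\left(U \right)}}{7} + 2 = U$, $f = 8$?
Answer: $\frac{540}{7} \approx 77.143$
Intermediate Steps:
$I{\left(U \right)} = -14 + 7 U$
$C{\left(L \right)} = L^{2}$
$S = -12$ ($S = - 2 \left(1 + 5\right) = \left(-2\right) 6 = -12$)
$T = - \frac{51}{7}$ ($T = -8 + \left(\frac{3}{-14 + 7 \cdot 4} + \frac{8}{4^{2}}\right) = -8 + \left(\frac{3}{-14 + 28} + \frac{8}{16}\right) = -8 + \left(\frac{3}{14} + 8 \cdot \frac{1}{16}\right) = -8 + \left(3 \cdot \frac{1}{14} + \frac{1}{2}\right) = -8 + \left(\frac{3}{14} + \frac{1}{2}\right) = -8 + \frac{5}{7} = - \frac{51}{7} \approx -7.2857$)
$\left(3 - 7\right) \left(S + T\right) = \left(3 - 7\right) \left(-12 - \frac{51}{7}\right) = \left(3 - 7\right) \left(- \frac{135}{7}\right) = \left(-4\right) \left(- \frac{135}{7}\right) = \frac{540}{7}$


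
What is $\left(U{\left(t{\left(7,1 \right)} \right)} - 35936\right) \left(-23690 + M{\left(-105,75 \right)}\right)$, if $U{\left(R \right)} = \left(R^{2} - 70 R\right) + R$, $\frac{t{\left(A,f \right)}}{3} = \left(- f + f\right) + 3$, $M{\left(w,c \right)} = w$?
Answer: $867946420$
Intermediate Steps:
$t{\left(A,f \right)} = 9$ ($t{\left(A,f \right)} = 3 \left(\left(- f + f\right) + 3\right) = 3 \left(0 + 3\right) = 3 \cdot 3 = 9$)
$U{\left(R \right)} = R^{2} - 69 R$
$\left(U{\left(t{\left(7,1 \right)} \right)} - 35936\right) \left(-23690 + M{\left(-105,75 \right)}\right) = \left(9 \left(-69 + 9\right) - 35936\right) \left(-23690 - 105\right) = \left(9 \left(-60\right) - 35936\right) \left(-23795\right) = \left(-540 - 35936\right) \left(-23795\right) = \left(-36476\right) \left(-23795\right) = 867946420$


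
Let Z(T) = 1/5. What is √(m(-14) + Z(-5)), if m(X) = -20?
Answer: 3*I*√55/5 ≈ 4.4497*I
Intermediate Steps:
Z(T) = ⅕
√(m(-14) + Z(-5)) = √(-20 + ⅕) = √(-99/5) = 3*I*√55/5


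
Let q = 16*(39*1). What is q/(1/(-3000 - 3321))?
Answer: -3944304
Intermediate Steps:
q = 624 (q = 16*39 = 624)
q/(1/(-3000 - 3321)) = 624/(1/(-3000 - 3321)) = 624/(1/(-6321)) = 624/(-1/6321) = 624*(-6321) = -3944304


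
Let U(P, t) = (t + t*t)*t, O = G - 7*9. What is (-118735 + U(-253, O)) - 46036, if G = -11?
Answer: -564519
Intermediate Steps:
O = -74 (O = -11 - 7*9 = -11 - 63 = -74)
U(P, t) = t*(t + t²) (U(P, t) = (t + t²)*t = t*(t + t²))
(-118735 + U(-253, O)) - 46036 = (-118735 + (-74)²*(1 - 74)) - 46036 = (-118735 + 5476*(-73)) - 46036 = (-118735 - 399748) - 46036 = -518483 - 46036 = -564519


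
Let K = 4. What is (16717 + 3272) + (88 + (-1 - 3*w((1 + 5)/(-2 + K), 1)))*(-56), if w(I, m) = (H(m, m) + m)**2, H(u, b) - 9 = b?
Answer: 35445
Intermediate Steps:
H(u, b) = 9 + b
w(I, m) = (9 + 2*m)**2 (w(I, m) = ((9 + m) + m)**2 = (9 + 2*m)**2)
(16717 + 3272) + (88 + (-1 - 3*w((1 + 5)/(-2 + K), 1)))*(-56) = (16717 + 3272) + (88 + (-1 - 3*(9 + 2*1)**2))*(-56) = 19989 + (88 + (-1 - 3*(9 + 2)**2))*(-56) = 19989 + (88 + (-1 - 3*11**2))*(-56) = 19989 + (88 + (-1 - 3*121))*(-56) = 19989 + (88 + (-1 - 363))*(-56) = 19989 + (88 - 364)*(-56) = 19989 - 276*(-56) = 19989 + 15456 = 35445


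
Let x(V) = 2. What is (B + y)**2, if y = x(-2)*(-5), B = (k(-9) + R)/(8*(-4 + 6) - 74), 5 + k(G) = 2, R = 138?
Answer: 511225/3364 ≈ 151.97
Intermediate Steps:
k(G) = -3 (k(G) = -5 + 2 = -3)
B = -135/58 (B = (-3 + 138)/(8*(-4 + 6) - 74) = 135/(8*2 - 74) = 135/(16 - 74) = 135/(-58) = 135*(-1/58) = -135/58 ≈ -2.3276)
y = -10 (y = 2*(-5) = -10)
(B + y)**2 = (-135/58 - 10)**2 = (-715/58)**2 = 511225/3364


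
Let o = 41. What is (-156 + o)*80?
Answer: -9200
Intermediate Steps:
(-156 + o)*80 = (-156 + 41)*80 = -115*80 = -9200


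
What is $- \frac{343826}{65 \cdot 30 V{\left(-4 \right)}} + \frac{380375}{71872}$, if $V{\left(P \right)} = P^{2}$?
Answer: $- \frac{401367571}{70075200} \approx -5.7277$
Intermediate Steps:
$- \frac{343826}{65 \cdot 30 V{\left(-4 \right)}} + \frac{380375}{71872} = - \frac{343826}{65 \cdot 30 \left(-4\right)^{2}} + \frac{380375}{71872} = - \frac{343826}{1950 \cdot 16} + 380375 \cdot \frac{1}{71872} = - \frac{343826}{31200} + \frac{380375}{71872} = \left(-343826\right) \frac{1}{31200} + \frac{380375}{71872} = - \frac{171913}{15600} + \frac{380375}{71872} = - \frac{401367571}{70075200}$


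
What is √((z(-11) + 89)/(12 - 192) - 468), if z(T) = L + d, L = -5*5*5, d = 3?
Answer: I*√421035/30 ≈ 21.629*I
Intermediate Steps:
L = -125 (L = -25*5 = -125)
z(T) = -122 (z(T) = -125 + 3 = -122)
√((z(-11) + 89)/(12 - 192) - 468) = √((-122 + 89)/(12 - 192) - 468) = √(-33/(-180) - 468) = √(-33*(-1/180) - 468) = √(11/60 - 468) = √(-28069/60) = I*√421035/30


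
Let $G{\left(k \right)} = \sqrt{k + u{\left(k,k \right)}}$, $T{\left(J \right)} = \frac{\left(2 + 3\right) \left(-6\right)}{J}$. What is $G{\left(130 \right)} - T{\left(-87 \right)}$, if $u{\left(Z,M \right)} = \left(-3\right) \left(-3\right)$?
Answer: $- \frac{10}{29} + \sqrt{139} \approx 11.445$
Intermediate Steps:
$T{\left(J \right)} = - \frac{30}{J}$ ($T{\left(J \right)} = \frac{5 \left(-6\right)}{J} = - \frac{30}{J}$)
$u{\left(Z,M \right)} = 9$
$G{\left(k \right)} = \sqrt{9 + k}$ ($G{\left(k \right)} = \sqrt{k + 9} = \sqrt{9 + k}$)
$G{\left(130 \right)} - T{\left(-87 \right)} = \sqrt{9 + 130} - - \frac{30}{-87} = \sqrt{139} - \left(-30\right) \left(- \frac{1}{87}\right) = \sqrt{139} - \frac{10}{29} = - \frac{10}{29} + \sqrt{139}$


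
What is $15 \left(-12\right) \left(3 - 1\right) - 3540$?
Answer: $-3900$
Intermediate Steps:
$15 \left(-12\right) \left(3 - 1\right) - 3540 = \left(-180\right) 2 - 3540 = -360 - 3540 = -3900$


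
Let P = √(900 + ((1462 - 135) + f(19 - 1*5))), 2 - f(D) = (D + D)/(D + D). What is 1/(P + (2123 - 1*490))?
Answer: 1633/2664461 - 2*√557/2664461 ≈ 0.00059517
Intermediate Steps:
f(D) = 1 (f(D) = 2 - (D + D)/(D + D) = 2 - 2*D/(2*D) = 2 - 2*D*1/(2*D) = 2 - 1*1 = 2 - 1 = 1)
P = 2*√557 (P = √(900 + ((1462 - 135) + 1)) = √(900 + (1327 + 1)) = √(900 + 1328) = √2228 = 2*√557 ≈ 47.202)
1/(P + (2123 - 1*490)) = 1/(2*√557 + (2123 - 1*490)) = 1/(2*√557 + (2123 - 490)) = 1/(2*√557 + 1633) = 1/(1633 + 2*√557)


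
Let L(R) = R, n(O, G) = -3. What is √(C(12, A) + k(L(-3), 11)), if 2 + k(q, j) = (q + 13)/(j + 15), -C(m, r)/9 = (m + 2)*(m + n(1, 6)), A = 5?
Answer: I*√191919/13 ≈ 33.699*I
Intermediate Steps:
C(m, r) = -9*(-3 + m)*(2 + m) (C(m, r) = -9*(m + 2)*(m - 3) = -9*(2 + m)*(-3 + m) = -9*(-3 + m)*(2 + m))
k(q, j) = -2 + (13 + q)/(15 + j) (k(q, j) = -2 + (q + 13)/(j + 15) = -2 + (13 + q)/(15 + j))
√(C(12, A) + k(L(-3), 11)) = √((54 - 9*12² + 9*12) + (-17 - 3 - 2*11)/(15 + 11)) = √((54 - 9*144 + 108) + (-17 - 3 - 22)/26) = √((54 - 1296 + 108) + (1/26)*(-42)) = √(-1134 - 21/13) = √(-14763/13) = I*√191919/13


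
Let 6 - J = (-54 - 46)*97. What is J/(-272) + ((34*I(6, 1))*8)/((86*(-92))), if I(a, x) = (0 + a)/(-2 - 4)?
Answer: -4794993/134504 ≈ -35.649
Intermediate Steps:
I(a, x) = -a/6 (I(a, x) = a/(-6) = a*(-⅙) = -a/6)
J = 9706 (J = 6 - (-54 - 46)*97 = 6 - (-100)*97 = 6 - 1*(-9700) = 6 + 9700 = 9706)
J/(-272) + ((34*I(6, 1))*8)/((86*(-92))) = 9706/(-272) + ((34*(-⅙*6))*8)/((86*(-92))) = 9706*(-1/272) + ((34*(-1))*8)/(-7912) = -4853/136 - 34*8*(-1/7912) = -4853/136 - 272*(-1/7912) = -4853/136 + 34/989 = -4794993/134504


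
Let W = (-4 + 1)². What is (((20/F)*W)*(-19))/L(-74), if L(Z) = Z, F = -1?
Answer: -1710/37 ≈ -46.216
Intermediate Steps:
W = 9 (W = (-3)² = 9)
(((20/F)*W)*(-19))/L(-74) = (((20/(-1))*9)*(-19))/(-74) = (((20*(-1))*9)*(-19))*(-1/74) = (-20*9*(-19))*(-1/74) = -180*(-19)*(-1/74) = 3420*(-1/74) = -1710/37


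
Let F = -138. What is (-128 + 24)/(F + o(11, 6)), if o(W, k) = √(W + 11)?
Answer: 7176/9511 + 52*√22/9511 ≈ 0.78014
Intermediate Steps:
o(W, k) = √(11 + W)
(-128 + 24)/(F + o(11, 6)) = (-128 + 24)/(-138 + √(11 + 11)) = -104/(-138 + √22)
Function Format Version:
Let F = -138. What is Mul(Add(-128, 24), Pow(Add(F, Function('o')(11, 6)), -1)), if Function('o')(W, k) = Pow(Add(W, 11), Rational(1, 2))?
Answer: Add(Rational(7176, 9511), Mul(Rational(52, 9511), Pow(22, Rational(1, 2)))) ≈ 0.78014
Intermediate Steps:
Function('o')(W, k) = Pow(Add(11, W), Rational(1, 2))
Mul(Add(-128, 24), Pow(Add(F, Function('o')(11, 6)), -1)) = Mul(Add(-128, 24), Pow(Add(-138, Pow(Add(11, 11), Rational(1, 2))), -1)) = Mul(-104, Pow(Add(-138, Pow(22, Rational(1, 2))), -1))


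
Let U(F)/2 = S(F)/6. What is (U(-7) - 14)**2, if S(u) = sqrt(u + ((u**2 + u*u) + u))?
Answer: 616/3 - 56*sqrt(21)/3 ≈ 119.79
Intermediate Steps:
S(u) = sqrt(2*u + 2*u**2) (S(u) = sqrt(u + ((u**2 + u**2) + u)) = sqrt(u + (2*u**2 + u)) = sqrt(u + (u + 2*u**2)) = sqrt(2*u + 2*u**2))
U(F) = sqrt(2)*sqrt(F*(1 + F))/3 (U(F) = 2*((sqrt(2)*sqrt(F*(1 + F)))/6) = 2*((sqrt(2)*sqrt(F*(1 + F)))*(1/6)) = 2*(sqrt(2)*sqrt(F*(1 + F))/6) = sqrt(2)*sqrt(F*(1 + F))/3)
(U(-7) - 14)**2 = (sqrt(2)*sqrt(-7*(1 - 7))/3 - 14)**2 = (sqrt(2)*sqrt(-7*(-6))/3 - 14)**2 = (sqrt(2)*sqrt(42)/3 - 14)**2 = (2*sqrt(21)/3 - 14)**2 = (-14 + 2*sqrt(21)/3)**2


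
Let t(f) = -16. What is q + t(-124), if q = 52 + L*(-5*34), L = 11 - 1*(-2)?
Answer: -2174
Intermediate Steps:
L = 13 (L = 11 + 2 = 13)
q = -2158 (q = 52 + 13*(-5*34) = 52 + 13*(-170) = 52 - 2210 = -2158)
q + t(-124) = -2158 - 16 = -2174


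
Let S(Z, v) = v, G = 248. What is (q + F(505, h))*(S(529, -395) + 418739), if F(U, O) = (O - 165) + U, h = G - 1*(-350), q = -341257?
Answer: -142370411736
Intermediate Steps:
h = 598 (h = 248 - 1*(-350) = 248 + 350 = 598)
F(U, O) = -165 + O + U (F(U, O) = (-165 + O) + U = -165 + O + U)
(q + F(505, h))*(S(529, -395) + 418739) = (-341257 + (-165 + 598 + 505))*(-395 + 418739) = (-341257 + 938)*418344 = -340319*418344 = -142370411736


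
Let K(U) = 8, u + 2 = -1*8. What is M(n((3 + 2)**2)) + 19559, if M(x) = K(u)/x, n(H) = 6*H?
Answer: 1466929/75 ≈ 19559.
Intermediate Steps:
u = -10 (u = -2 - 1*8 = -2 - 8 = -10)
M(x) = 8/x
M(n((3 + 2)**2)) + 19559 = 8/((6*(3 + 2)**2)) + 19559 = 8/((6*5**2)) + 19559 = 8/((6*25)) + 19559 = 8/150 + 19559 = 8*(1/150) + 19559 = 4/75 + 19559 = 1466929/75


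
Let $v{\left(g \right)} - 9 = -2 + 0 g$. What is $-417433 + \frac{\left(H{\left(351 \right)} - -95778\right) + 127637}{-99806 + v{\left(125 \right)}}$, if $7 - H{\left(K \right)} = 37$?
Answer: $- \frac{41659619352}{99799} \approx -4.1744 \cdot 10^{5}$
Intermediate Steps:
$H{\left(K \right)} = -30$ ($H{\left(K \right)} = 7 - 37 = -30$)
$v{\left(g \right)} = 7$ ($v{\left(g \right)} = 9 - \left(2 + 0 g\right) = 9 + \left(-2 + 0\right) = 9 - 2 = 7$)
$-417433 + \frac{\left(H{\left(351 \right)} - -95778\right) + 127637}{-99806 + v{\left(125 \right)}} = -417433 + \frac{\left(-30 - -95778\right) + 127637}{-99806 + 7} = -417433 + \frac{\left(-30 + 95778\right) + 127637}{-99799} = -417433 + \left(95748 + 127637\right) \left(- \frac{1}{99799}\right) = -417433 + 223385 \left(- \frac{1}{99799}\right) = -417433 - \frac{223385}{99799} = - \frac{41659619352}{99799}$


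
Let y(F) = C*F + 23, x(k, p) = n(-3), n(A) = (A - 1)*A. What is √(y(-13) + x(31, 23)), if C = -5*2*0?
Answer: √35 ≈ 5.9161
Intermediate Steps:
n(A) = A*(-1 + A) (n(A) = (-1 + A)*A = A*(-1 + A))
x(k, p) = 12 (x(k, p) = -3*(-1 - 3) = -3*(-4) = 12)
C = 0 (C = -10*0 = 0)
y(F) = 23 (y(F) = 0*F + 23 = 0 + 23 = 23)
√(y(-13) + x(31, 23)) = √(23 + 12) = √35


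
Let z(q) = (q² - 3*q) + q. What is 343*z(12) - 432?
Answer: 40728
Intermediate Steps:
z(q) = q² - 2*q
343*z(12) - 432 = 343*(12*(-2 + 12)) - 432 = 343*(12*10) - 432 = 343*120 - 432 = 41160 - 432 = 40728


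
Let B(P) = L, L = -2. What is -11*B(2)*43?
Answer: 946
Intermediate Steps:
B(P) = -2
-11*B(2)*43 = -11*(-2)*43 = 22*43 = 946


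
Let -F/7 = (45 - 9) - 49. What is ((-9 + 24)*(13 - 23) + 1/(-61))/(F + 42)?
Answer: -9151/8113 ≈ -1.1279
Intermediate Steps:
F = 91 (F = -7*((45 - 9) - 49) = -7*(36 - 49) = -7*(-13) = 91)
((-9 + 24)*(13 - 23) + 1/(-61))/(F + 42) = ((-9 + 24)*(13 - 23) + 1/(-61))/(91 + 42) = (15*(-10) - 1/61)/133 = (-150 - 1/61)/133 = (1/133)*(-9151/61) = -9151/8113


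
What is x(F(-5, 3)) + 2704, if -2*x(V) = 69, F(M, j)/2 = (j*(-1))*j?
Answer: 5339/2 ≈ 2669.5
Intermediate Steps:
F(M, j) = -2*j² (F(M, j) = 2*((j*(-1))*j) = 2*((-j)*j) = 2*(-j²) = -2*j²)
x(V) = -69/2 (x(V) = -½*69 = -69/2)
x(F(-5, 3)) + 2704 = -69/2 + 2704 = 5339/2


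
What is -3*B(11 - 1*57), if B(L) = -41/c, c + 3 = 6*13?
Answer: 41/25 ≈ 1.6400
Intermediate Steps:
c = 75 (c = -3 + 6*13 = -3 + 78 = 75)
B(L) = -41/75
-3*B(11 - 1*57) = -3*(-41/75) = 41/25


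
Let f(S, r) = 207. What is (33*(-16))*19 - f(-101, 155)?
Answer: -10239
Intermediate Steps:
(33*(-16))*19 - f(-101, 155) = (33*(-16))*19 - 1*207 = -528*19 - 207 = -10032 - 207 = -10239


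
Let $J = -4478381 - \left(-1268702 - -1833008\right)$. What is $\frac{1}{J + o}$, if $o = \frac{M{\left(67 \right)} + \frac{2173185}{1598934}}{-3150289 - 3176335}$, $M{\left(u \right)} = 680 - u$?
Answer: $- \frac{3371951406272}{17003695521366972773} \approx -1.9831 \cdot 10^{-7}$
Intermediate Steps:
$J = -5042687$ ($J = -4478381 - \left(-1268702 + 1833008\right) = -4478381 - 564306 = -5042687$)
$o = - \frac{327439909}{3371951406272}$ ($o = \frac{\left(680 - 67\right) + \frac{2173185}{1598934}}{-3150289 - 3176335} = \frac{\left(680 - 67\right) + 2173185 \cdot \frac{1}{1598934}}{-6326624} = \left(613 + \frac{724395}{532978}\right) \left(- \frac{1}{6326624}\right) = \frac{327439909}{532978} \left(- \frac{1}{6326624}\right) = - \frac{327439909}{3371951406272} \approx -9.7107 \cdot 10^{-5}$)
$\frac{1}{J + o} = \frac{1}{-5042687 - \frac{327439909}{3371951406272}} = \frac{1}{- \frac{17003695521366972773}{3371951406272}} = - \frac{3371951406272}{17003695521366972773}$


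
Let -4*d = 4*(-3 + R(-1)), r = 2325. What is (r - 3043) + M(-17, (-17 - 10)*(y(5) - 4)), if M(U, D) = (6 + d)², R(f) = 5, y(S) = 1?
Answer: -702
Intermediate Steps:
d = -2 (d = -(-3 + 5) = -2 ≈ -2.0000)
M(U, D) = 16 (M(U, D) = (6 - 2)² = 4² = 16)
(r - 3043) + M(-17, (-17 - 10)*(y(5) - 4)) = (2325 - 3043) + 16 = -718 + 16 = -702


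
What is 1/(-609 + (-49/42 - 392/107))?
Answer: -642/394079 ≈ -0.0016291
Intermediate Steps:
1/(-609 + (-49/42 - 392/107)) = 1/(-609 + (-49*1/42 - 392*1/107)) = 1/(-609 + (-7/6 - 392/107)) = 1/(-609 - 3101/642) = 1/(-394079/642) = -642/394079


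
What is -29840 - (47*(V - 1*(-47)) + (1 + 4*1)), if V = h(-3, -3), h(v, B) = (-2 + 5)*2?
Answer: -32336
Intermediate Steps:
h(v, B) = 6 (h(v, B) = 3*2 = 6)
V = 6
-29840 - (47*(V - 1*(-47)) + (1 + 4*1)) = -29840 - (47*(6 - 1*(-47)) + (1 + 4*1)) = -29840 - (47*(6 + 47) + (1 + 4)) = -29840 - (47*53 + 5) = -29840 - (2491 + 5) = -29840 - 1*2496 = -29840 - 2496 = -32336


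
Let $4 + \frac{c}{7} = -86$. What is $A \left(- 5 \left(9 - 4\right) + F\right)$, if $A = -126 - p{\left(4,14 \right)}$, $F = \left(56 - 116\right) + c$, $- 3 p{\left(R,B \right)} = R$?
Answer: $\frac{267410}{3} \approx 89137.0$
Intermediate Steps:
$c = -630$ ($c = -28 + 7 \left(-86\right) = -28 - 602 = -630$)
$p{\left(R,B \right)} = - \frac{R}{3}$
$F = -690$ ($F = \left(56 - 116\right) - 630 = -60 - 630 = -690$)
$A = - \frac{374}{3}$ ($A = -126 - \left(- \frac{1}{3}\right) 4 = -126 - - \frac{4}{3} = -126 + \frac{4}{3} = - \frac{374}{3} \approx -124.67$)
$A \left(- 5 \left(9 - 4\right) + F\right) = - \frac{374 \left(- 5 \left(9 - 4\right) - 690\right)}{3} = - \frac{374 \left(\left(-5\right) 5 - 690\right)}{3} = - \frac{374 \left(-25 - 690\right)}{3} = \left(- \frac{374}{3}\right) \left(-715\right) = \frac{267410}{3}$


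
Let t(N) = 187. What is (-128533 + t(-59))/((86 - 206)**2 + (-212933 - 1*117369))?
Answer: 64173/157951 ≈ 0.40628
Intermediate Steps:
(-128533 + t(-59))/((86 - 206)**2 + (-212933 - 1*117369)) = (-128533 + 187)/((86 - 206)**2 + (-212933 - 1*117369)) = -128346/((-120)**2 + (-212933 - 117369)) = -128346/(14400 - 330302) = -128346/(-315902) = -128346*(-1/315902) = 64173/157951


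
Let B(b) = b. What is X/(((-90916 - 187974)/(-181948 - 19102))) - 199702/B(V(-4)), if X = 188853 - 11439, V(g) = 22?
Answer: 36451248631/306779 ≈ 1.1882e+5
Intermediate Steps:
X = 177414
X/(((-90916 - 187974)/(-181948 - 19102))) - 199702/B(V(-4)) = 177414/(((-90916 - 187974)/(-181948 - 19102))) - 199702/22 = 177414/((-278890/(-201050))) - 199702*1/22 = 177414/((-278890*(-1/201050))) - 99851/11 = 177414/(27889/20105) - 99851/11 = 177414*(20105/27889) - 99851/11 = 3566908470/27889 - 99851/11 = 36451248631/306779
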